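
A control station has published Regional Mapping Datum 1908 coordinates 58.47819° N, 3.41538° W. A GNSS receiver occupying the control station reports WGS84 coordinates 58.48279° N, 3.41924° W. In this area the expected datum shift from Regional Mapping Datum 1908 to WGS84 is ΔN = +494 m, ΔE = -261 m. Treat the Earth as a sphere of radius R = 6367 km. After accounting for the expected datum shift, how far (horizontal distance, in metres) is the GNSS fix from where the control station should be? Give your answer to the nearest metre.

Observed coordinate differences: Δφ = +0.00460°, Δλ = -0.00386°.
Converting to metres (1° lat = 111125 m, cos φ = 0.522823): observed ΔN = 511.2 m, observed ΔE = -224.3 m.
Subtracting the expected shift leaves a residual of 511.2 − (494) = 17.2 m north and -224.3 − (-261) = 36.7 m east.
Residual distance = √(17.2² + 36.7²) = 40.6 m.

41 m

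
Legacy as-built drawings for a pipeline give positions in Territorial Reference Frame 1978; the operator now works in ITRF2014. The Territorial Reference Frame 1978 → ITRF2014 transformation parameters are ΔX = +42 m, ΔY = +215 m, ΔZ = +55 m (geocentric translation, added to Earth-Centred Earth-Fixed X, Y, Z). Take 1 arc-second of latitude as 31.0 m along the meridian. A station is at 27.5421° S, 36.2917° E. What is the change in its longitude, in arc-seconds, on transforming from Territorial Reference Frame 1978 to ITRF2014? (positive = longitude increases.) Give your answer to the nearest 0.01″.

sin φ = -0.462400, cos φ = 0.886671, sin λ = 0.591896, cos λ = 0.806014.
East component: ΔE = −sin λ·ΔX + cos λ·ΔY = −(0.591896)(42) + (0.806014)(215) = 148.43 m.
1° of latitude spans 3600 × 31.00 = 111600 m; at latitude φ, 1° of longitude spans that × cos φ = 98952.5 m, so Δλ = 148.43 / 98952.5 × 3600 = 5.400″.

Δλ = 5.40″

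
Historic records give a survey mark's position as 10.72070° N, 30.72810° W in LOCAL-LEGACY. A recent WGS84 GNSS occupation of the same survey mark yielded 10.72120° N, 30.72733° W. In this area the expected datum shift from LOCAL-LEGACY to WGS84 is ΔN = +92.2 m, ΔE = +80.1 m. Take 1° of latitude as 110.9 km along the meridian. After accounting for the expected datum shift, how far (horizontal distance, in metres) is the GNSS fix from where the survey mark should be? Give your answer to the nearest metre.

Observed coordinate differences: Δφ = +0.00050°, Δλ = +0.00077°.
Converting to metres (1° lat = 110900 m, cos φ = 0.982546): observed ΔN = 55.4 m, observed ΔE = 83.9 m.
Subtracting the expected shift leaves a residual of 55.4 − (92.2) = -36.8 m north and 83.9 − (80.1) = 3.8 m east.
Residual distance = √((-36.8)² + 3.8²) = 36.9 m.

37 m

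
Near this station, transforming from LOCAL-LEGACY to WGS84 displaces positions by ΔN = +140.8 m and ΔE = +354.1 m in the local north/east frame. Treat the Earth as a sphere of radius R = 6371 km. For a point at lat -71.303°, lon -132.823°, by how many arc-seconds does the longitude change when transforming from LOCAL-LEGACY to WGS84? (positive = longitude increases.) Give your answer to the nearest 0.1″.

Δλ = 35.8″

At latitude -71.303°, cos φ = 0.320563.
One radian of longitude at latitude φ spans R cos φ, so Δλ = ΔE / (R cos φ) = 354.1 / (6371000 × 0.320563) = 1.7338e-04 rad = 35.763″.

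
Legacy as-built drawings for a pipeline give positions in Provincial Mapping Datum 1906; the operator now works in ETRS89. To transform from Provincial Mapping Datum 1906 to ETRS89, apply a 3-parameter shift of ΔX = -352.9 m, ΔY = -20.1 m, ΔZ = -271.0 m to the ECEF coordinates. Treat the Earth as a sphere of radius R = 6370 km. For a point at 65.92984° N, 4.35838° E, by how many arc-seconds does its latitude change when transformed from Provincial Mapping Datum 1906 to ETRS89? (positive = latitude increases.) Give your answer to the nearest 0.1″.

Δφ = 6.9″

sin φ = 0.913047, cos φ = 0.407855, sin λ = 0.075995, cos λ = 0.997108.
North component: ΔN = −sin φ cos λ·ΔX − sin φ sin λ·ΔY + cos φ·ΔZ = −(0.913047)(0.997108)(-352.9) − (0.913047)(0.075995)(-20.1) + (0.407855)(-271.0) = 212.15 m.
1° of latitude spans πR/180 = 111177 m, so Δφ = 212.15 / 111177 × 3600 = 6.870″.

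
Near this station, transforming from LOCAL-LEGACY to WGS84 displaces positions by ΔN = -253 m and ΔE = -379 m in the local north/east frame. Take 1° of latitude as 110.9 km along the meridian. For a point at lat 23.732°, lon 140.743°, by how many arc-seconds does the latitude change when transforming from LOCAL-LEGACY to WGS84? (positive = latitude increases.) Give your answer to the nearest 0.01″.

1° of latitude = 110.9 km, so Δφ = -253.0 / 110900 = -0.0022813° = -8.213″.

Δφ = -8.21″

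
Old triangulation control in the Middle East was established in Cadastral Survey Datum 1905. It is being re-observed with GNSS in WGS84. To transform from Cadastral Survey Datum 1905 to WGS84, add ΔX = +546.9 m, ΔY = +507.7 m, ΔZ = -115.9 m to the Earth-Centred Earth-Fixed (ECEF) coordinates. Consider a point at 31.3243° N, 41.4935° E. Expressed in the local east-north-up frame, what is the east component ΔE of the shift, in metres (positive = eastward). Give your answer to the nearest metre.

ΔE = 18 m

At φ = 31.3243°, λ = 41.4935°: sin φ = 0.519881, cos φ = 0.854238, sin λ = 0.662535, cos λ = 0.749031.
ΔE = −sin λ·ΔX + cos λ·ΔY = −(0.662535)·(546.9) + (0.749031)·(507.7) = 17.94 m.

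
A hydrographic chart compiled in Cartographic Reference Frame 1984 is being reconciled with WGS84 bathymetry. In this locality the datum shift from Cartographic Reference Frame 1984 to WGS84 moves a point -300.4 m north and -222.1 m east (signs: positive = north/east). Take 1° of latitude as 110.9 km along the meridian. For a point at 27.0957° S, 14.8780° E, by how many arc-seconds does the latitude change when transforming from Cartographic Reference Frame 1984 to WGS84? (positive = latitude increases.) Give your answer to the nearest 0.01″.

Δφ = -9.75″

1° of latitude = 110.9 km, so Δφ = -300.4 / 110900 = -0.0027087° = -9.751″.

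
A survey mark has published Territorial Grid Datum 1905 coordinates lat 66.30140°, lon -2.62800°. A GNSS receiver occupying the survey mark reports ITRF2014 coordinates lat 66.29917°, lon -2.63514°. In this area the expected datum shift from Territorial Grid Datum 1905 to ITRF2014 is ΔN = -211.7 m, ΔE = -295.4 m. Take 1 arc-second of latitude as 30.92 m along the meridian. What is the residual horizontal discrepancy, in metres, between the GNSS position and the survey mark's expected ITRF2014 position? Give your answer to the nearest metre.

44 m

Observed coordinate differences: Δφ = -0.00223°, Δλ = -0.00714°.
Converting to metres (1° lat = 111312 m, cos φ = 0.401925): observed ΔN = -248.2 m, observed ΔE = -319.4 m.
Subtracting the expected shift leaves a residual of -248.2 − (-211.7) = -36.5 m north and -319.4 − (-295.4) = -24.0 m east.
Residual distance = √((-36.5)² + (-24.0)²) = 43.7 m.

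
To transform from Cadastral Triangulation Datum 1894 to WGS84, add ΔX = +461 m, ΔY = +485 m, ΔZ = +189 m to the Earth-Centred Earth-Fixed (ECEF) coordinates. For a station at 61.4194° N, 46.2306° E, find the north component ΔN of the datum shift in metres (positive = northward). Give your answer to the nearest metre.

ΔN = -497 m

The local north axis is (−sin φ cos λ, −sin φ sin λ, cos φ), giving ΔN = -280.041 − 307.555 + 90.417 = -497.18 m.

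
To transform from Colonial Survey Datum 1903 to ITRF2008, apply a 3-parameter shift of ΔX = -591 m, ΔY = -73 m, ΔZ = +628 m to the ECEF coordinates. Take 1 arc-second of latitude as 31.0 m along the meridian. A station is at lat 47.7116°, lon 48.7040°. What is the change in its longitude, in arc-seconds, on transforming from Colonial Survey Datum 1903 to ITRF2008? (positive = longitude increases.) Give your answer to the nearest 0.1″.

sin φ = 0.739767, cos φ = 0.672863, sin λ = 0.751310, cos λ = 0.659949.
East component: ΔE = −sin λ·ΔX + cos λ·ΔY = −(0.751310)(-591) + (0.659949)(-73) = 395.85 m.
1° of latitude spans 3600 × 31.00 = 111600 m; at latitude φ, 1° of longitude spans that × cos φ = 75091.5 m, so Δλ = 395.85 / 75091.5 × 3600 = 18.978″.

Δλ = 19.0″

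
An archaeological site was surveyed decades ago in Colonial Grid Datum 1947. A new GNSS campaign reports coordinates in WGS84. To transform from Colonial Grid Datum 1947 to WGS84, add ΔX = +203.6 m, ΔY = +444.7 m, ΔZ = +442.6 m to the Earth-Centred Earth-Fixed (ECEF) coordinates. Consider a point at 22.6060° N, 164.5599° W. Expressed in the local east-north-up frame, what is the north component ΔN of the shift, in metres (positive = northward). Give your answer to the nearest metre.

ΔN = 530 m

The local north axis is (−sin φ cos λ, −sin φ sin λ, cos φ), giving ΔN = 75.438 + 45.509 + 408.595 = 529.54 m.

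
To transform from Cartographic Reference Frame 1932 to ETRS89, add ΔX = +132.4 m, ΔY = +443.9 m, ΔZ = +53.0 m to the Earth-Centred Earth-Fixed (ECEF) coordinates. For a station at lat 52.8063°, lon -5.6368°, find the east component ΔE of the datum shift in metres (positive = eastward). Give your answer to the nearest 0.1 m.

At φ = 52.8063°, λ = -5.6368°: sin φ = 0.796596, cos φ = 0.604512, sin λ = -0.098222, cos λ = 0.995165.
ΔE = −sin λ·ΔX + cos λ·ΔY = −(-0.098222)·(132.4) + (0.995165)·(443.9) = 454.76 m.

ΔE = 454.8 m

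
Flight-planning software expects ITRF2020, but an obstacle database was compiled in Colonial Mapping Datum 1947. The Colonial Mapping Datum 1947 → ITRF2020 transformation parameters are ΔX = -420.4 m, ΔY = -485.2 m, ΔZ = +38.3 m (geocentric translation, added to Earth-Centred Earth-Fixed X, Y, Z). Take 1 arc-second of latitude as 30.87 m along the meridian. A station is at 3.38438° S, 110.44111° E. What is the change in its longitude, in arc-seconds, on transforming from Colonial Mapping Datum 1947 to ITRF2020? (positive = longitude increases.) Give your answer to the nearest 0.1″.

Δλ = 18.3″

sin φ = -0.059034, cos φ = 0.998256, sin λ = 0.937032, cos λ = -0.349244.
East component: ΔE = −sin λ·ΔX + cos λ·ΔY = −(0.937032)(-420.4) + (-0.349244)(-485.2) = 563.38 m.
1° of latitude spans 3600 × 30.87 = 111132 m; at latitude φ, 1° of longitude spans that × cos φ = 110938.2 m, so Δλ = 563.38 / 110938.2 × 3600 = 18.282″.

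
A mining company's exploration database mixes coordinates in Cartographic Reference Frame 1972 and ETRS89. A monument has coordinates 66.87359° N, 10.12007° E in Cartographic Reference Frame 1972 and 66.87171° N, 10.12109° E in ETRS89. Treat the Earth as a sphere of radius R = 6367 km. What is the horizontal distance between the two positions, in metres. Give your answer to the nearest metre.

214 m

Δφ = 66.87171° − 66.87359° = -0.00188°; Δλ = 10.12109° − 10.12007° = +0.00102°.
1° along a meridian = πR/180 = 111125 m.
ΔN = Δφ × 111125 = -208.9 m; ΔE = Δλ × 111125 × cos(66.87359°) = +0.00102 × 111125 × 0.392761 = 44.5 m.
Distance = √(ΔE² + ΔN²) = √(44.5² + (-208.9)²) = 213.6 m.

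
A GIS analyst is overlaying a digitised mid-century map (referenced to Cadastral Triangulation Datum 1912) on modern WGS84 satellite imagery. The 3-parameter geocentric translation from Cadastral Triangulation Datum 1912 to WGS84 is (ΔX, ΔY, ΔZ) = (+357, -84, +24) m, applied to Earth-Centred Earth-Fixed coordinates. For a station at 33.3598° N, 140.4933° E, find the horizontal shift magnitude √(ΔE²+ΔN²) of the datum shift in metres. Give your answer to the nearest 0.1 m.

The local east axis at (φ, λ) is (−sin λ, cos λ, 0), so ΔE = −sin(140.4933°)·357 + cos(140.4933°)·(-84) = -162.30 m.
The local north axis is (−sin φ cos λ, −sin φ sin λ, cos φ), giving ΔN = 151.465 + 29.385 + 20.046 = 200.90 m.
Horizontal magnitude = √(ΔE² + ΔN²) = √((-162.30)² + 200.90²) = 258.27 m.

258.3 m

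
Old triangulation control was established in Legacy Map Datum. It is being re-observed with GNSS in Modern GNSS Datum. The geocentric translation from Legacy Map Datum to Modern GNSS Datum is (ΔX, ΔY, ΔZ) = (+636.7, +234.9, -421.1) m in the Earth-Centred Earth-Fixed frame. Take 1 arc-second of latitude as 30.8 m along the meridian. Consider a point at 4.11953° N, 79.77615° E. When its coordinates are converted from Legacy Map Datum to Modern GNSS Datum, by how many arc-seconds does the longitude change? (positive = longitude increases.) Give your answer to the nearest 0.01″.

sin φ = 0.071837, cos φ = 0.997416, sin λ = 0.984122, cos λ = 0.177494.
East component: ΔE = −sin λ·ΔX + cos λ·ΔY = −(0.984122)(636.7) + (0.177494)(234.9) = -584.90 m.
1° of latitude spans 3600 × 30.80 = 110880 m; at latitude φ, 1° of longitude spans that × cos φ = 110593.5 m, so Δλ = -584.90 / 110593.5 × 3600 = -19.039″.

Δλ = -19.04″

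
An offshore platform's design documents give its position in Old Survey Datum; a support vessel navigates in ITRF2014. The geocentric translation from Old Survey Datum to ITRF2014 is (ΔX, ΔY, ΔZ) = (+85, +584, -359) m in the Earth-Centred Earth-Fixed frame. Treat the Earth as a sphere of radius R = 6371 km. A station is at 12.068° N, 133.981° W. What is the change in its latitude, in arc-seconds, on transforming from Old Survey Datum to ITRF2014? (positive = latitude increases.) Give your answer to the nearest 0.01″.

Δφ = -8.12″

sin φ = 0.209072, cos φ = 0.977900, sin λ = -0.719570, cos λ = -0.694420.
North component: ΔN = −sin φ cos λ·ΔX − sin φ sin λ·ΔY + cos φ·ΔZ = −(0.209072)(-0.694420)(85) − (0.209072)(-0.719570)(584) + (0.977900)(-359) = -250.87 m.
1° of latitude spans πR/180 = 111195 m, so Δφ = -250.87 / 111195 × 3600 = -8.122″.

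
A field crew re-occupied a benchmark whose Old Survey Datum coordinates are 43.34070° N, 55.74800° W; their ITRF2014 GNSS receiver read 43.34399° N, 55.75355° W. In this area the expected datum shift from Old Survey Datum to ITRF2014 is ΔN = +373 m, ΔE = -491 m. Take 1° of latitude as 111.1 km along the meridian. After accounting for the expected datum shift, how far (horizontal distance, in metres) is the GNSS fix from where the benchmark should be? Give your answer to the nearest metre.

43 m

Observed coordinate differences: Δφ = +0.00329°, Δλ = -0.00555°.
Converting to metres (1° lat = 111100 m, cos φ = 0.727285): observed ΔN = 365.5 m, observed ΔE = -448.4 m.
Subtracting the expected shift leaves a residual of 365.5 − (373) = -7.5 m north and -448.4 − (-491) = 42.6 m east.
Residual distance = √((-7.5)² + 42.6²) = 43.2 m.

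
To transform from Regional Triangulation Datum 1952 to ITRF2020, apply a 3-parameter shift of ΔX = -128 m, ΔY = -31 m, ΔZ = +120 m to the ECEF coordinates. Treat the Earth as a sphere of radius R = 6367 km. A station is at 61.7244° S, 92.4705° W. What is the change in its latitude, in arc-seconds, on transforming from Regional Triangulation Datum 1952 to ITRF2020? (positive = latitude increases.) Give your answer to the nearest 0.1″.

sin φ = -0.880679, cos φ = 0.473713, sin λ = -0.999071, cos λ = -0.043105.
North component: ΔN = −sin φ cos λ·ΔX − sin φ sin λ·ΔY + cos φ·ΔZ = −(-0.880679)(-0.043105)(-128) − (-0.880679)(-0.999071)(-31) + (0.473713)(120) = 88.98 m.
1° of latitude spans πR/180 = 111125 m, so Δφ = 88.98 / 111125 × 3600 = 2.883″.

Δφ = 2.9″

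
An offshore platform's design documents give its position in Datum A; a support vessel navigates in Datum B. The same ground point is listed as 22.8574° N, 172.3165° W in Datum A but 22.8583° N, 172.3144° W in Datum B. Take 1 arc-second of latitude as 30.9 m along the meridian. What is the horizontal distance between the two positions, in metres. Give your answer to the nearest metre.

237 m

Δφ = 22.8583° − 22.8574° = +0.0009°; Δλ = -172.3144° − -172.3165° = +0.0021°.
1° of latitude = 3600 × 30.90 = 111240 m.
ΔN = Δφ × 111240 = 100.1 m; ΔE = Δλ × 111240 × cos(22.8574°) = +0.0021 × 111240 × 0.921474 = 215.3 m.
Distance = √(ΔE² + ΔN²) = √(215.3² + 100.1²) = 237.4 m.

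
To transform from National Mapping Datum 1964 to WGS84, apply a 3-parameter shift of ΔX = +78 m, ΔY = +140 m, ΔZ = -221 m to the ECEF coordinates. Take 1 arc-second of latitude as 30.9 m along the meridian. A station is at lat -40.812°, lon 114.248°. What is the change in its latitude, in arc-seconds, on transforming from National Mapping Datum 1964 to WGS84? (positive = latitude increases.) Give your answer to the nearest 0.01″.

Δφ = -3.39″

sin φ = -0.653579, cos φ = 0.756858, sin λ = 0.911776, cos λ = -0.410687.
North component: ΔN = −sin φ cos λ·ΔX − sin φ sin λ·ΔY + cos φ·ΔZ = −(-0.653579)(-0.410687)(78) − (-0.653579)(0.911776)(140) + (0.756858)(-221) = -104.77 m.
1° of latitude spans 3600 × 30.90 = 111240 m, so Δφ = -104.77 / 111240 × 3600 = -3.391″.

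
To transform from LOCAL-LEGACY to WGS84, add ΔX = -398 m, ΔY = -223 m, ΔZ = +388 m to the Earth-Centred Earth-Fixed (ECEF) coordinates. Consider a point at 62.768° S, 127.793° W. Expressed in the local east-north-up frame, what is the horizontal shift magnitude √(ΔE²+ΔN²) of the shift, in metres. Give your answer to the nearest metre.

The local east axis at (φ, λ) is (−sin λ, cos λ, 0), so ΔE = −sin(-127.793°)·(-398) + cos(-127.793°)·(-223) = -177.85 m.
The local north axis is (−sin φ cos λ, −sin φ sin λ, cos φ), giving ΔN = 216.865 + 156.689 + 177.547 = 551.10 m.
Horizontal magnitude = √(ΔE² + ΔN²) = √((-177.85)² + 551.10²) = 579.09 m.

579 m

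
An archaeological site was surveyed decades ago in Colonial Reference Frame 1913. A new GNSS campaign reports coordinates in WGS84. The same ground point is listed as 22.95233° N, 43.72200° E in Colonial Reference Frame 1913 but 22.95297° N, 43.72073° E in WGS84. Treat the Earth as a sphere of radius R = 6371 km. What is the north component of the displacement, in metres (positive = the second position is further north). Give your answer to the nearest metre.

Δφ = 22.95297° − 22.95233° = +0.00064°; Δλ = 43.72073° − 43.72200° = -0.00127°.
1° along a meridian = πR/180 = 111195 m.
ΔN = Δφ × 111195 = 71.2 m; ΔE = Δλ × 111195 × cos(22.95233°) = -0.00127 × 111195 × 0.920830 = -130.0 m.

ΔN = 71 m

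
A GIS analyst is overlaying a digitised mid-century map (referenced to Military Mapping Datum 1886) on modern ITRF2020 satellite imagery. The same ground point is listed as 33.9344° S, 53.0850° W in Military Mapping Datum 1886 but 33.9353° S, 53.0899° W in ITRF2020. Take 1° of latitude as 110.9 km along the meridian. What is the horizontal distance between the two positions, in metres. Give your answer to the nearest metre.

462 m

Δφ = -33.9353° − -33.9344° = -0.0009°; Δλ = -53.0899° − -53.0850° = -0.0049°.
ΔN = Δφ × 110900 = -99.8 m; ΔE = Δλ × 110900 × cos(-33.9344°) = -0.0049 × 110900 × 0.829677 = -450.9 m.
Distance = √(ΔE² + ΔN²) = √((-450.9)² + (-99.8)²) = 461.8 m.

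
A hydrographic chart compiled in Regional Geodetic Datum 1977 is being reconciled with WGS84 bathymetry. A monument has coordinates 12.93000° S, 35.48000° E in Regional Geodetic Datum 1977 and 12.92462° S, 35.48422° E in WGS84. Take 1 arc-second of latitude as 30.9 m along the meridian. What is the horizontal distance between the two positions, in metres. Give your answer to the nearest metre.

Δφ = -12.92462° − -12.93000° = +0.00538°; Δλ = 35.48422° − 35.48000° = +0.00422°.
1° of latitude = 3600 × 30.90 = 111240 m.
ΔN = Δφ × 111240 = 598.5 m; ΔE = Δλ × 111240 × cos(-12.93000°) = +0.00422 × 111240 × 0.974644 = 457.5 m.
Distance = √(ΔE² + ΔN²) = √(457.5² + 598.5²) = 753.3 m.

753 m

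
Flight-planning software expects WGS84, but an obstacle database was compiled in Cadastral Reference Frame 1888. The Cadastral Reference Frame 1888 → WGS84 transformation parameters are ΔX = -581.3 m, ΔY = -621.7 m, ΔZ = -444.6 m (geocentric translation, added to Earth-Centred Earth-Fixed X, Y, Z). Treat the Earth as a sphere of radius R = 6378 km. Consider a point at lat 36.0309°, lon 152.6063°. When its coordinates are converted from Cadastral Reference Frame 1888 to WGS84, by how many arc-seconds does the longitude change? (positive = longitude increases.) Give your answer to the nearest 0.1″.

sin φ = 0.588221, cos φ = 0.808700, sin λ = 0.460102, cos λ = -0.887866.
East component: ΔE = −sin λ·ΔX + cos λ·ΔY = −(0.460102)(-581.3) + (-0.887866)(-621.7) = 819.44 m.
1° of latitude spans πR/180 = 111317 m; at latitude φ, 1° of longitude spans that × cos φ = 90022.1 m, so Δλ = 819.44 / 90022.1 × 3600 = 32.770″.

Δλ = 32.8″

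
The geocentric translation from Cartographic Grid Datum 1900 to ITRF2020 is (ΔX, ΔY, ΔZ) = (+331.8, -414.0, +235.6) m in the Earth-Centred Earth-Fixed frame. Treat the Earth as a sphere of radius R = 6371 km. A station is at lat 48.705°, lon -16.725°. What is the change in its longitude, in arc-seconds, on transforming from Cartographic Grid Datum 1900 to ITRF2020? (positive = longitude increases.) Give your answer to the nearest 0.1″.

sin φ = 0.751322, cos φ = 0.659936, sin λ = -0.287778, cos λ = 0.957697.
East component: ΔE = −sin λ·ΔX + cos λ·ΔY = −(-0.287778)(331.8) + (0.957697)(-414.0) = -301.00 m.
1° of latitude spans πR/180 = 111195 m; at latitude φ, 1° of longitude spans that × cos φ = 73381.5 m, so Δλ = -301.00 / 73381.5 × 3600 = -14.767″.

Δλ = -14.8″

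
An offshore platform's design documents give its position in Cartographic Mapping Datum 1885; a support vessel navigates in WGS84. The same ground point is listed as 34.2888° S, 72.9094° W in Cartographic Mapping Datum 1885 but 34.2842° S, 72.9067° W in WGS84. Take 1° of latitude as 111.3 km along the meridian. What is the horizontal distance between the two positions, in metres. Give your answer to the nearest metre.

569 m

Δφ = -34.2842° − -34.2888° = +0.0046°; Δλ = -72.9067° − -72.9094° = +0.0027°.
ΔN = Δφ × 111300 = 512.0 m; ΔE = Δλ × 111300 × cos(-34.2888°) = +0.0027 × 111300 × 0.826208 = 248.3 m.
Distance = √(ΔE² + ΔN²) = √(248.3² + 512.0²) = 569.0 m.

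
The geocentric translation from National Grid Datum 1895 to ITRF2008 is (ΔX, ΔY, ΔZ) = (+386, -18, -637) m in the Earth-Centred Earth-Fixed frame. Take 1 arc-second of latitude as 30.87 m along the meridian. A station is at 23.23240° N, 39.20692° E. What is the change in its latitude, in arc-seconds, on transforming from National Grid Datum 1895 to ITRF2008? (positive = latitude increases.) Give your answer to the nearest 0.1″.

Δφ = -22.6″

sin φ = 0.394462, cos φ = 0.918912, sin λ = 0.632123, cos λ = 0.774868.
North component: ΔN = −sin φ cos λ·ΔX − sin φ sin λ·ΔY + cos φ·ΔZ = −(0.394462)(0.774868)(386) − (0.394462)(0.632123)(-18) + (0.918912)(-637) = -698.84 m.
1° of latitude spans 3600 × 30.87 = 111132 m, so Δφ = -698.84 / 111132 × 3600 = -22.638″.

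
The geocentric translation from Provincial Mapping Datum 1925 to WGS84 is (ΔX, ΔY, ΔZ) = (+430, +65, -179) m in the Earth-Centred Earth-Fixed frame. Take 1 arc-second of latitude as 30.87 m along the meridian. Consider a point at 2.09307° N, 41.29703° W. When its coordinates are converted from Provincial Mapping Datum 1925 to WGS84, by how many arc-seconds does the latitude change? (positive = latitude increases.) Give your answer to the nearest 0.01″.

sin φ = 0.036523, cos φ = 0.999333, sin λ = -0.659963, cos λ = 0.751298.
North component: ΔN = −sin φ cos λ·ΔX − sin φ sin λ·ΔY + cos φ·ΔZ = −(0.036523)(0.751298)(430) − (0.036523)(-0.659963)(65) + (0.999333)(-179) = -189.11 m.
1° of latitude spans 3600 × 30.87 = 111132 m, so Δφ = -189.11 / 111132 × 3600 = -6.126″.

Δφ = -6.13″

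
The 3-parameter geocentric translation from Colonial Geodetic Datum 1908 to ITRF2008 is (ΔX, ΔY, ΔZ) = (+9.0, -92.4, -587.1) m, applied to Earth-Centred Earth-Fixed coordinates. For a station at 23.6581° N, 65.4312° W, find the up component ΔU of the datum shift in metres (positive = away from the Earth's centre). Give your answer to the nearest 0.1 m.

ΔU = -155.2 m

The local up (radial) axis is (cos φ cos λ, cos φ sin λ, sin φ), giving ΔU = 3.428 + 76.972 − 235.590 = -155.19 m.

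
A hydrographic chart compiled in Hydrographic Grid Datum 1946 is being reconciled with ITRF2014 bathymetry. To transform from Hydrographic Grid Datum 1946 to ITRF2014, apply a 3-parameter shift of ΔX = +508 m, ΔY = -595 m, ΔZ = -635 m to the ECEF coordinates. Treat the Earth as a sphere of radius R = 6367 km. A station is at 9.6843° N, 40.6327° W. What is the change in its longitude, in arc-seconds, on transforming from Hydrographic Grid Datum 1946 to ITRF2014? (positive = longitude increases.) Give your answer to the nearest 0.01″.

sin φ = 0.168219, cos φ = 0.985750, sin λ = -0.651207, cos λ = 0.758900.
East component: ΔE = −sin λ·ΔX + cos λ·ΔY = −(-0.651207)(508) + (0.758900)(-595) = -120.73 m.
1° of latitude spans πR/180 = 111125 m; at latitude φ, 1° of longitude spans that × cos φ = 109541.5 m, so Δλ = -120.73 / 109541.5 × 3600 = -3.968″.

Δλ = -3.97″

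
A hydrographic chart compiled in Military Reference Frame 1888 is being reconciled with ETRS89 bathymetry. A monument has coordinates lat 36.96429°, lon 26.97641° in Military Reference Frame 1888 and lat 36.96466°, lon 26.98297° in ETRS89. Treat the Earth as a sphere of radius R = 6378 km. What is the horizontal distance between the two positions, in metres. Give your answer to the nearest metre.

585 m

Δφ = 36.96466° − 36.96429° = +0.00037°; Δλ = 26.98297° − 26.97641° = +0.00656°.
1° along a meridian = πR/180 = 111317 m.
ΔN = Δφ × 111317 = 41.2 m; ΔE = Δλ × 111317 × cos(36.96429°) = +0.00656 × 111317 × 0.799010 = 583.5 m.
Distance = √(ΔE² + ΔN²) = √(583.5² + 41.2²) = 584.9 m.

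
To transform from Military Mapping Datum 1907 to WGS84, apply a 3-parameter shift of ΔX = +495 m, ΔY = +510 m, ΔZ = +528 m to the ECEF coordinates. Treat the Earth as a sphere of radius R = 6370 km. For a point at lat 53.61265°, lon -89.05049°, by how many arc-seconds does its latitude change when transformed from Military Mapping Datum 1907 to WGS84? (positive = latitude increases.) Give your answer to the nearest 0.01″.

sin φ = 0.805025, cos φ = 0.593241, sin λ = -0.999863, cos λ = 0.016571.
North component: ΔN = −sin φ cos λ·ΔX − sin φ sin λ·ΔY + cos φ·ΔZ = −(0.805025)(0.016571)(495) − (0.805025)(-0.999863)(510) + (0.593241)(528) = 717.13 m.
1° of latitude spans πR/180 = 111177 m, so Δφ = 717.13 / 111177 × 3600 = 23.221″.

Δφ = 23.22″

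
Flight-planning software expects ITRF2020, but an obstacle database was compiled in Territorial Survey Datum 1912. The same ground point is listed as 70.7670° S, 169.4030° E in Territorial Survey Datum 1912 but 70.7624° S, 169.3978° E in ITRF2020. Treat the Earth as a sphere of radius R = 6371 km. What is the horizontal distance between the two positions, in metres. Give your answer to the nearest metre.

546 m

Δφ = -70.7624° − -70.7670° = +0.0046°; Δλ = 169.3978° − 169.4030° = -0.0052°.
1° along a meridian = πR/180 = 111195 m.
ΔN = Δφ × 111195 = 511.5 m; ΔE = Δλ × 111195 × cos(-70.7670°) = -0.0052 × 111195 × 0.329411 = -190.5 m.
Distance = √(ΔE² + ΔN²) = √((-190.5)² + 511.5²) = 545.8 m.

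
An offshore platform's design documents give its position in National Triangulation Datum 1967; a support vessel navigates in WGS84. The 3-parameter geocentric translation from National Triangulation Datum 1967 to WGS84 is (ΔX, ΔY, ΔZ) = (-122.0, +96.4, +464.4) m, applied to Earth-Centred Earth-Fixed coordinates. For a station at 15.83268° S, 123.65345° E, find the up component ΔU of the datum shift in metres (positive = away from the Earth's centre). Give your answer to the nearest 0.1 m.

The local up (radial) axis is (cos φ cos λ, cos φ sin λ, sin φ), giving ΔU = 65.044 + 77.200 − 126.702 = 15.54 m.

ΔU = 15.5 m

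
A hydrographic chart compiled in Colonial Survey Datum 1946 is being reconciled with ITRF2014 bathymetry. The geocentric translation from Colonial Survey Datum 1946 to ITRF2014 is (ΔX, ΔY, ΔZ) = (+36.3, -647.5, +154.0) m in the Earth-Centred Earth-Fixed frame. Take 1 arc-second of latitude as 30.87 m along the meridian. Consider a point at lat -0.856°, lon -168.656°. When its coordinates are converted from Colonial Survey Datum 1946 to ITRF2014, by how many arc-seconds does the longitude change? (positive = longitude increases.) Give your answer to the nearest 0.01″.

sin φ = -0.014939, cos φ = 0.999888, sin λ = -0.196699, cos λ = -0.980464.
East component: ΔE = −sin λ·ΔX + cos λ·ΔY = −(-0.196699)(36.3) + (-0.980464)(-647.5) = 641.99 m.
1° of latitude spans 3600 × 30.87 = 111132 m; at latitude φ, 1° of longitude spans that × cos φ = 111119.6 m, so Δλ = 641.99 / 111119.6 × 3600 = 20.799″.

Δλ = 20.80″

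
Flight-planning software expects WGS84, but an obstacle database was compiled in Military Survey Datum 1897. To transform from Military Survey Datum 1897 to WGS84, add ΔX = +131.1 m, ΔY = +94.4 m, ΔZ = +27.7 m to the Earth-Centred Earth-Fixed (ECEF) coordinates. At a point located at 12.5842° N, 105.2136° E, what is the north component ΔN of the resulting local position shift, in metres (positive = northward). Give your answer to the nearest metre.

At φ = 12.5842°, λ = 105.2136°: sin φ = 0.217874, cos φ = 0.975977, sin λ = 0.964954, cos λ = -0.262418.
ΔN = −sin φ cos λ·ΔX − sin φ sin λ·ΔY + cos φ·ΔZ = −(0.217874)(-0.262418)(131.1) − (0.217874)(0.964954)(94.4) + (0.975977)(27.7) = 14.68 m.

ΔN = 15 m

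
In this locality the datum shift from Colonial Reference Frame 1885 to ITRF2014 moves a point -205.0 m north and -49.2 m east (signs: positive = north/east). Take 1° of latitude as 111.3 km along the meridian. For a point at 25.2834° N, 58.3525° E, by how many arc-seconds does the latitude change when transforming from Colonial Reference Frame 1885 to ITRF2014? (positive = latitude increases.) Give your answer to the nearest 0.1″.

Δφ = -6.6″

1° of latitude = 111.3 km, so Δφ = -205.0 / 111300 = -0.0018419° = -6.631″.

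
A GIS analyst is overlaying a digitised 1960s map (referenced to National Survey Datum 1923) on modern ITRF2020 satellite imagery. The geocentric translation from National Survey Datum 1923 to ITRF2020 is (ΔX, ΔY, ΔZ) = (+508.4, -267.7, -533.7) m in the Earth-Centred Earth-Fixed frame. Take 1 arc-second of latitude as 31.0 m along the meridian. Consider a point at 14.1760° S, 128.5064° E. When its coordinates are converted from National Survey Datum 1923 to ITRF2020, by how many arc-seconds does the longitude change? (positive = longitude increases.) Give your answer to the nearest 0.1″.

Δλ = -7.7″

sin φ = -0.244901, cos φ = 0.969548, sin λ = 0.782539, cos λ = -0.622602.
East component: ΔE = −sin λ·ΔX + cos λ·ΔY = −(0.782539)(508.4) + (-0.622602)(-267.7) = -231.17 m.
1° of latitude spans 3600 × 31.00 = 111600 m; at latitude φ, 1° of longitude spans that × cos φ = 108201.6 m, so Δλ = -231.17 / 108201.6 × 3600 = -7.691″.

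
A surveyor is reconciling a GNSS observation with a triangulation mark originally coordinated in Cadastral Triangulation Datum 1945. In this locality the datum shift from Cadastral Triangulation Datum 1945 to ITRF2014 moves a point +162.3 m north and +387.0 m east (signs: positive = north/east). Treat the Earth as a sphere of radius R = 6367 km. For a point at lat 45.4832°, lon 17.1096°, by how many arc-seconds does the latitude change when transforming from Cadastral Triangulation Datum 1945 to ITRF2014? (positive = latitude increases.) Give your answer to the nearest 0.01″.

On a sphere of radius R, 1 rad of latitude = R, so Δφ = ΔN / R = 162.3 / 6367000 = 2.5491e-05 rad = 5.258″.

Δφ = 5.26″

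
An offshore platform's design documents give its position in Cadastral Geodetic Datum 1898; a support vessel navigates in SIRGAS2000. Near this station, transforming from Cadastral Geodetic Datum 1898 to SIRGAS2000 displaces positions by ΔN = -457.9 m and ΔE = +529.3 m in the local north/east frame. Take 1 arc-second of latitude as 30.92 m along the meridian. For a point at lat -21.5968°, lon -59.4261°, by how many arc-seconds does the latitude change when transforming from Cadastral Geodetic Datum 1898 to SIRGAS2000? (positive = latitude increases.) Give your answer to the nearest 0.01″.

1″ of latitude = 30.92 m, so Δφ = -457.9 / 30.92 = -14.809″.

Δφ = -14.81″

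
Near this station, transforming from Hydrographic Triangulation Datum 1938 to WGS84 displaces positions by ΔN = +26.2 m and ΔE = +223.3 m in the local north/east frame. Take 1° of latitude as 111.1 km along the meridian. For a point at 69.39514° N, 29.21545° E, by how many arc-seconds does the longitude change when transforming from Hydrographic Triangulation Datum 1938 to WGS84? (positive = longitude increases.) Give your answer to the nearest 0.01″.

Δλ = 20.56″

At latitude 69.39514°, cos φ = 0.351921.
1° of longitude at this latitude = 111.1 × cos φ = 39.10 km, so Δλ = 223.3 / 39098.4 = 0.0057112° = 20.560″.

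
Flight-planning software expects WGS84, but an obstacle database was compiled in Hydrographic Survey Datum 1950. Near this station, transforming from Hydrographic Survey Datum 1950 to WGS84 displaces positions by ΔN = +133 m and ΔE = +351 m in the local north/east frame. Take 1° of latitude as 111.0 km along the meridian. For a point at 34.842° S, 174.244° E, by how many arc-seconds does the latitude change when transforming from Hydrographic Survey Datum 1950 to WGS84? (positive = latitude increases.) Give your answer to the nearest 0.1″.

1° of latitude = 111.0 km, so Δφ = 133.0 / 111000 = 0.0011982° = 4.314″.

Δφ = 4.3″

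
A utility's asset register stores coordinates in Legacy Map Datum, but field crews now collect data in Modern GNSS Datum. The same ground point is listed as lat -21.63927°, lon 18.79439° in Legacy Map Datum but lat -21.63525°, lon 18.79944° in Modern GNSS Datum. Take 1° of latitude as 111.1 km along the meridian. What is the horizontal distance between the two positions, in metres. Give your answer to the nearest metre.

687 m

Δφ = -21.63525° − -21.63927° = +0.00402°; Δλ = 18.79944° − 18.79439° = +0.00505°.
ΔN = Δφ × 111100 = 446.6 m; ΔE = Δλ × 111100 × cos(-21.63927°) = +0.00505 × 111100 × 0.929524 = 521.5 m.
Distance = √(ΔE² + ΔN²) = √(521.5² + 446.6²) = 686.6 m.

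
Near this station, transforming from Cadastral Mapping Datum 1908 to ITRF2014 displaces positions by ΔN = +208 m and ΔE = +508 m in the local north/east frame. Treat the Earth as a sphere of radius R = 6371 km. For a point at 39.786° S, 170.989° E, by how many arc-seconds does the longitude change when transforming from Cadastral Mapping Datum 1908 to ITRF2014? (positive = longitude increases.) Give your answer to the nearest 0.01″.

Δλ = 21.40″

At latitude -39.786°, cos φ = 0.768440.
One radian of longitude at latitude φ spans R cos φ, so Δλ = ΔE / (R cos φ) = 508.0 / (6371000 × 0.768440) = 1.0376e-04 rad = 21.403″.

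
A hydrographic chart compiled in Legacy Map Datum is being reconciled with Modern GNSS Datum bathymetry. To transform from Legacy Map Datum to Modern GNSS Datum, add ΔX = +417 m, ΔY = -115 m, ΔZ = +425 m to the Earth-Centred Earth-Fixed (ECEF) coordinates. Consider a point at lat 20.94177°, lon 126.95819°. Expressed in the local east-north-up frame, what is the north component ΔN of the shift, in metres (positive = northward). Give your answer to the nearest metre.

The local north axis is (−sin φ cos λ, −sin φ sin λ, cos φ), giving ΔN = 89.610 + 32.845 + 396.926 = 519.38 m.

ΔN = 519 m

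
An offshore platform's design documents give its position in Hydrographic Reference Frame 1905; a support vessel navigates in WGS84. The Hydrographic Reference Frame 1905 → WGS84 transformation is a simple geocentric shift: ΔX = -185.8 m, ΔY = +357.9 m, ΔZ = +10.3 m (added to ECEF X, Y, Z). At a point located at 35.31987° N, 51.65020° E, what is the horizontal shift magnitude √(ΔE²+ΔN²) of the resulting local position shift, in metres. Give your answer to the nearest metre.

378 m

The local east axis at (φ, λ) is (−sin λ, cos λ, 0), so ΔE = −sin(51.65020°)·(-185.8) + cos(51.65020°)·357.9 = 367.77 m.
The local north axis is (−sin φ cos λ, −sin φ sin λ, cos φ), giving ΔN = 66.649 − 162.272 + 8.404 = -87.22 m.
Horizontal magnitude = √(ΔE² + ΔN²) = √(367.77² + (-87.22)²) = 377.97 m.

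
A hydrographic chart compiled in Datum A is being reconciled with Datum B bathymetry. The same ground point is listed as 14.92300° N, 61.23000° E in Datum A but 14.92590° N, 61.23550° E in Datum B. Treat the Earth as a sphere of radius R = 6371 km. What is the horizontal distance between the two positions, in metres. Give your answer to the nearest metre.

673 m

Δφ = 14.92590° − 14.92300° = +0.00290°; Δλ = 61.23550° − 61.23000° = +0.00550°.
1° along a meridian = πR/180 = 111195 m.
ΔN = Δφ × 111195 = 322.5 m; ΔE = Δλ × 111195 × cos(14.92300°) = +0.00550 × 111195 × 0.966273 = 590.9 m.
Distance = √(ΔE² + ΔN²) = √(590.9² + 322.5²) = 673.2 m.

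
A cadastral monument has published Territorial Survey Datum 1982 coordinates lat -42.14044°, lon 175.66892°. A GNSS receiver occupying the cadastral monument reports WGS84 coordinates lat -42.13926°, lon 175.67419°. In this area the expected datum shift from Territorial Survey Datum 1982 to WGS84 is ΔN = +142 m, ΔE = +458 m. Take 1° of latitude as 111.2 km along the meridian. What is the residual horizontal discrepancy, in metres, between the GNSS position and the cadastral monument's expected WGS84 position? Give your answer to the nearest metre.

Observed coordinate differences: Δφ = +0.00118°, Δλ = +0.00527°.
Converting to metres (1° lat = 111200 m, cos φ = 0.741502): observed ΔN = 131.2 m, observed ΔE = 434.5 m.
Subtracting the expected shift leaves a residual of 131.2 − (142) = -10.8 m north and 434.5 − (458) = -23.5 m east.
Residual distance = √((-10.8)² + (-23.5)²) = 25.8 m.

26 m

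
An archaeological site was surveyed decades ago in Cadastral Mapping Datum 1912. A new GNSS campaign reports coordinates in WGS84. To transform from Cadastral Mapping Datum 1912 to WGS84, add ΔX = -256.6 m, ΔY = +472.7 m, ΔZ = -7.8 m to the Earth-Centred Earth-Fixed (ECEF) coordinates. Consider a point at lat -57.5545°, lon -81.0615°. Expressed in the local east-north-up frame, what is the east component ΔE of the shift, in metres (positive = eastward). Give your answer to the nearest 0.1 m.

ΔE = -180.0 m

The local east axis at (φ, λ) is (−sin λ, cos λ, 0), so ΔE = −sin(-81.0615°)·(-256.6) + cos(-81.0615°)·472.7 = -180.04 m.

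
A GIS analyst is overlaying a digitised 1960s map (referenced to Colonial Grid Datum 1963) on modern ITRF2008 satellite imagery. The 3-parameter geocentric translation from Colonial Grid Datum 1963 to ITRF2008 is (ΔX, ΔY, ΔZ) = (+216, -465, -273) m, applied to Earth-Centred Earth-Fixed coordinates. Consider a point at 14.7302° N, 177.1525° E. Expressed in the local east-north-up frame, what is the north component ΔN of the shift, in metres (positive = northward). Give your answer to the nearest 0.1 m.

At φ = 14.7302°, λ = 177.1525°: sin φ = 0.254268, cos φ = 0.967134, sin λ = 0.049678, cos λ = -0.998765.
ΔN = −sin φ cos λ·ΔX − sin φ sin λ·ΔY + cos φ·ΔZ = −(0.254268)(-0.998765)(216) − (0.254268)(0.049678)(-465) + (0.967134)(-273) = -203.30 m.

ΔN = -203.3 m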